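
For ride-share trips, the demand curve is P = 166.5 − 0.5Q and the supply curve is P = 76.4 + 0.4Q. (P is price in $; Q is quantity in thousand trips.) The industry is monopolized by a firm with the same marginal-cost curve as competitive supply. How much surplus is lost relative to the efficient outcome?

Competitive equilibrium: 166.5 − 0.5Q = 76.4 + 0.4Q → Q* = 100.1111, P* = 116.4444.
Marginal revenue: MR = 166.5 − Q. Set MR = MC: 166.5 − Q = 76.4 + 0.4Q → Q_m = 64.3571.
Price P_m = 166.5 − 0.5·64.3571 = 134.3215; MC(Q_m) = 76.4 + 0.4·64.3571 = 102.1428.
Competitive Q* = 100.1111, so ΔQ = 35.754; wedge = 134.3215 − 102.1428 = 32.1787.
DWL = ½ × 35.754 × 32.1787 = $575.26 thousand.

$575.26 thousand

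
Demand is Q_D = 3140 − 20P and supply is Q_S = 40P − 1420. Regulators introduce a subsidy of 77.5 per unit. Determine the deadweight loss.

In inverse form: demand P = 157 − 0.05Q, supply P = 35.5 + 0.025Q.
Competitive equilibrium: 157 − 0.05Q = 35.5 + 0.025Q → Q* = 1620, P* = 76.
The subsidy lowers effective supply by 77.5: P = 0.025Q − 42.
New quantity: 157 − 0.05Q = 0.025Q − 42 → Q' = 2653.3333.
Overproduction ΔQ = 2653.3333 − 1620 = 1033.3333; wedge = subsidy = 77.5.
Welfare loss = ½ × 1033.3333 × 77.5 = 40041.67.

40041.67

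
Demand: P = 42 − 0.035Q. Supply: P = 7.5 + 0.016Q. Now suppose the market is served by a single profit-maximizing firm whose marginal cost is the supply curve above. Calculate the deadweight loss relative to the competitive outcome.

Competitive equilibrium: 42 − 0.035Q = 7.5 + 0.016Q → Q* = 676.4706, P* = 18.3235.
Marginal revenue: MR = 42 − 0.07Q. Set MR = MC: 42 − 0.07Q = 7.5 + 0.016Q → Q_m = 401.1628.
Price P_m = 42 − 0.035·401.1628 = 27.9593; MC(Q_m) = 7.5 + 0.016·401.1628 = 13.9186.
Competitive Q* = 676.4706, so ΔQ = 275.3078; wedge = 27.9593 − 13.9186 = 14.0407.
DWL = ½ × 275.3078 × 14.0407 = 1932.76.

1932.76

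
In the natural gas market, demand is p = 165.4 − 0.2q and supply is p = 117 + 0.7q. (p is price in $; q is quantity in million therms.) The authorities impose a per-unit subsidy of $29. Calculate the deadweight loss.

Competitive equilibrium: 165.4 − 0.2q = 117 + 0.7q → q* = 53.7778, p* = 154.6444.
The subsidy lowers effective supply by 29: p = 88 + 0.7q.
New quantity: 165.4 − 0.2q = 88 + 0.7q → q' = 86.
Overproduction Δq = 86 − 53.7778 = 32.2222; wedge = subsidy = 29.
Welfare loss = ½ × 32.2222 × 29 = $467.22 million.

$467.22 million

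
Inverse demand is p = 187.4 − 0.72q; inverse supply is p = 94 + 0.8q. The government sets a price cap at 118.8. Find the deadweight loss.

704.55

Competitive equilibrium: 187.4 − 0.72q = 94 + 0.8q → q* = 61.4474, p* = 143.1579.
At the ceiling p = 118.8, quantity supplied = (118.8 − 94)/0.8 = 31.
Willingness to pay at q' = 31: 187.4 − 0.72·31 = 165.08.
Δq = 61.4474 − 31 = 30.4474; wedge = 165.08 − 118.8 = 46.28.
DWL = ½ × 30.4474 × 46.28 = 704.55.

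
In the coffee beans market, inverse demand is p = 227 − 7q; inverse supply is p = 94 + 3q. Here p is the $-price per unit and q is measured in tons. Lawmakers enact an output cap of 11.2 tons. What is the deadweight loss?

Competitive equilibrium: 227 − 7q = 94 + 3q → q* = 13.3, p* = 133.9.
At q = 11.2: demand price = 227 − 7·11.2 = 148.6; supply price = 94 + 3·11.2 = 127.6.
Δq = 13.3 − 11.2 = 2.1; wedge = 148.6 − 127.6 = 21.
The triangle = ½ × 2.1 × 21 = $22.05.

$22.05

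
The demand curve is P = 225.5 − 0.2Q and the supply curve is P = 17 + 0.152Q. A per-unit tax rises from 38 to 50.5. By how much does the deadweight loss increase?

Competitive equilibrium: 225.5 − 0.2Q = 17 + 0.152Q → Q* = 592.3295, P* = 107.0341.
For a per-unit tax t: ΔQ = t/0.352, so DWL = ½·t·(t/0.352) = t²/0.704.
At t = 38: DWL = 2051.136. At t = 50.5: DWL = 3622.514.
Increase = 3622.514 − 2051.136 = 1571.38.

1571.38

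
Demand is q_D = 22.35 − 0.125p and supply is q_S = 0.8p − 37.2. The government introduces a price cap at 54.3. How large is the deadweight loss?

In inverse form: demand p = 178.8 − 8q, supply p = 46.5 + 1.25q.
Competitive equilibrium: 178.8 − 8q = 46.5 + 1.25q → q* = 14.3027, p* = 64.3784.
At the ceiling p = 54.3, quantity supplied = (54.3 − 46.5)/1.25 = 6.24.
Willingness to pay at q' = 6.24: 178.8 − 8·6.24 = 128.88.
Δq = 14.3027 − 6.24 = 8.0627; wedge = 128.88 − 54.3 = 74.58.
Deadweight loss = ½ × 8.0627 × 74.58 = 300.66.

300.66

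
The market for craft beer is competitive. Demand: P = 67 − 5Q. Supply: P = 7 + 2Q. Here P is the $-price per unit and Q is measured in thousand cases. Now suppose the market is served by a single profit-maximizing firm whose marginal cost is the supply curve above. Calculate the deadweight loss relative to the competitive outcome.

Competitive equilibrium: 67 − 5Q = 7 + 2Q → Q* = 8.5714, P* = 24.1429.
Marginal revenue: MR = 67 − 10Q. Set MR = MC: 67 − 10Q = 7 + 2Q → Q_m = 5.
Price P_m = 67 − 5·5 = 42; MC(Q_m) = 7 + 2·5 = 17.
Competitive Q* = 8.5714, so ΔQ = 3.5714; wedge = 42 − 17 = 25.
Deadweight loss = ½ × 3.5714 × 25 = $44.64 thousand.

$44.64 thousand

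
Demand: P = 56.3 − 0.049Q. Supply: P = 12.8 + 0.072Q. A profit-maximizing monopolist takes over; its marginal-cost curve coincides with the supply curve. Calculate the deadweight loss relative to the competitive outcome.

Competitive equilibrium: 56.3 − 0.049Q = 12.8 + 0.072Q → Q* = 359.5041, P* = 38.6843.
Marginal revenue: MR = 56.3 − 0.098Q. Set MR = MC: 56.3 − 0.098Q = 12.8 + 0.072Q → Q_m = 255.8824.
Price P_m = 56.3 − 0.049·255.8824 = 43.7618; MC(Q_m) = 12.8 + 0.072·255.8824 = 31.2235.
Competitive Q* = 359.5041, so ΔQ = 103.6217; wedge = 43.7618 − 31.2235 = 12.5383.
Deadweight loss = ½ × 103.6217 × 12.5383 = 649.62.

649.62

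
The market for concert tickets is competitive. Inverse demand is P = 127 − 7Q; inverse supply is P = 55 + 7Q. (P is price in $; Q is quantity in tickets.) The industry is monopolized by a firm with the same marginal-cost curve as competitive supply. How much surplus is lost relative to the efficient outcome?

$20.57

Competitive equilibrium: 127 − 7Q = 55 + 7Q → Q* = 5.1429, P* = 91.
Marginal revenue: MR = 127 − 14Q. Set MR = MC: 127 − 14Q = 55 + 7Q → Q_m = 3.4286.
Price P_m = 127 − 7·3.4286 = 102.9998; MC(Q_m) = 55 + 7·3.4286 = 79.0002.
Competitive Q* = 5.1429, so ΔQ = 1.7143; wedge = 102.9998 − 79.0002 = 23.9996.
The triangle = ½ × 1.7143 × 23.9996 = $20.57.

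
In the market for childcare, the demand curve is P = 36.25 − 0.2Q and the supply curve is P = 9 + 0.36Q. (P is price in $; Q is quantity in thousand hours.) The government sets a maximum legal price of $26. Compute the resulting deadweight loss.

Competitive equilibrium: 36.25 − 0.2Q = 9 + 0.36Q → Q* = 48.6607, P* = 26.5179.
At the ceiling P = 26, quantity supplied = (26 − 9)/0.36 = 47.2222.
Willingness to pay at Q' = 47.2222: 36.25 − 0.2·47.2222 = 26.8056.
ΔQ = 48.6607 − 47.2222 = 1.4385; wedge = 26.8056 − 26 = 0.8056.
Deadweight loss = ½ × 1.4385 × 0.8056 = $0.58 thousand.

$0.58 thousand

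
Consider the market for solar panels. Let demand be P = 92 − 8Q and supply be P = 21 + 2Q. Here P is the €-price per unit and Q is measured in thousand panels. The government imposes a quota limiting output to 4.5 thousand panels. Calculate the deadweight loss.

Competitive equilibrium: 92 − 8Q = 21 + 2Q → Q* = 7.1, P* = 35.2.
At Q = 4.5: demand price = 92 − 8·4.5 = 56; supply price = 21 + 2·4.5 = 30.
ΔQ = 7.1 − 4.5 = 2.6; wedge = 56 − 30 = 26.
The triangle = ½ × 2.6 × 26 = €33.80 thousand.

€33.80 thousand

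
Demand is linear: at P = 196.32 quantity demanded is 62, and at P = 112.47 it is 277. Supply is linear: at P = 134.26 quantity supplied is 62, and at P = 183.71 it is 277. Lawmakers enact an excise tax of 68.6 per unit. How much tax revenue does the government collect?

3529.58

Demand slope = (112.47 − 196.32)/(277 − 62) = −0.39, so P = 220.5 − 0.39Q.
Supply slope = (183.71 − 134.26)/(277 − 62) = 0.23, so P = 120 + 0.23Q.
Competitive equilibrium: 220.5 − 0.39Q = 120 + 0.23Q → Q* = 162.0968, P* = 157.2823.
With the tax, the buyer price exceeds the seller price by 68.6: (220.5 − 0.39Q) − (120 + 0.23Q) = 68.6 → Q' = 51.4516.
Tax revenue = 68.6 × 51.4516 = 3529.58.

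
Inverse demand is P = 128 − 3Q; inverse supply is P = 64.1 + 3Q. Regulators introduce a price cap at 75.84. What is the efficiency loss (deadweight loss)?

136.15

Competitive equilibrium: 128 − 3Q = 64.1 + 3Q → Q* = 10.65, P* = 96.05.
At the ceiling P = 75.84, quantity supplied = (75.84 − 64.1)/3 = 3.9133.
Willingness to pay at Q' = 3.9133: 128 − 3·3.9133 = 116.2601.
ΔQ = 10.65 − 3.9133 = 6.7367; wedge = 116.2601 − 75.84 = 40.4201.
The triangle = ½ × 6.7367 × 40.4201 = 136.15.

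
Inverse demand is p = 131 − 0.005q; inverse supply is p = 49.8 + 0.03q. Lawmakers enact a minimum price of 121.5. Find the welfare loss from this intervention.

3087

Competitive equilibrium: 131 − 0.005q = 49.8 + 0.03q → q* = 2320, p* = 119.4.
At the floor p = 121.5, quantity demanded = (131 − 121.5)/0.005 = 1900.
Sellers' marginal cost at q' = 1900: 49.8 + 0.03·1900 = 106.8.
Δq = 2320 − 1900 = 420; wedge = 121.5 − 106.8 = 14.7.
The triangle = ½ × 420 × 14.7 = 3087.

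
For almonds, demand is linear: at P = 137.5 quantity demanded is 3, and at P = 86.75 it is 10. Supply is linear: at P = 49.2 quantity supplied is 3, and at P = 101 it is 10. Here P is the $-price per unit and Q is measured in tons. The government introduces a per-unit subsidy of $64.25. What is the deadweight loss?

$140.89

Demand slope = (86.75 − 137.5)/(10 − 3) = −7.25, so P = 159.25 − 7.25Q.
Supply slope = (101 − 49.2)/(10 − 3) = 7.4, so P = 27 + 7.4Q.
Competitive equilibrium: 159.25 − 7.25Q = 27 + 7.4Q → Q* = 9.0273, P* = 93.802.
The subsidy lowers effective supply by 64.25: P = 7.4Q − 37.25.
New quantity: 159.25 − 7.25Q = 7.4Q − 37.25 → Q' = 13.413.
Overproduction ΔQ = 13.413 − 9.0273 = 4.3857; wedge = subsidy = 64.25.
Deadweight loss = ½ × 4.3857 × 64.25 = $140.89.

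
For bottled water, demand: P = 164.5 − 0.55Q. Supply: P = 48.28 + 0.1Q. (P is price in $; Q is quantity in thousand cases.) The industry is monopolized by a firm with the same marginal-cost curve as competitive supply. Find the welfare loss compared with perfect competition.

$2182.64 thousand

Competitive equilibrium: 164.5 − 0.55Q = 48.28 + 0.1Q → Q* = 178.8, P* = 66.16.
Marginal revenue: MR = 164.5 − 1.1Q. Set MR = MC: 164.5 − 1.1Q = 48.28 + 0.1Q → Q_m = 96.85.
Price P_m = 164.5 − 0.55·96.85 = 111.2325; MC(Q_m) = 48.28 + 0.1·96.85 = 57.965.
Competitive Q* = 178.8, so ΔQ = 81.95; wedge = 111.2325 − 57.965 = 53.2675.
Deadweight loss = ½ × 81.95 × 53.2675 = $2182.64 thousand.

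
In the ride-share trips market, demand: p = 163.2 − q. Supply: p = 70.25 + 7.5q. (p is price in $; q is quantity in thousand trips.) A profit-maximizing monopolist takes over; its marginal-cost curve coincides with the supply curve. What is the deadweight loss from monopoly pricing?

Competitive equilibrium: 163.2 − q = 70.25 + 7.5q → q* = 10.9353, p* = 152.2647.
Marginal revenue: MR = 163.2 − 2q. Set MR = MC: 163.2 − 2q = 70.25 + 7.5q → q_m = 9.7842.
Price p_m = 163.2 − 1·9.7842 = 153.4158; MC(q_m) = 70.25 + 7.5·9.7842 = 143.6315.
Competitive q* = 10.9353, so Δq = 1.1511; wedge = 153.4158 − 143.6315 = 9.7843.
DWL = ½ × 1.1511 × 9.7843 = $5.63 thousand.

$5.63 thousand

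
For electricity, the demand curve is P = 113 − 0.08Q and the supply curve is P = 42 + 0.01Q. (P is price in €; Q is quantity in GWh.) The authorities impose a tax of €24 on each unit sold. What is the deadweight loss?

€3200

Competitive equilibrium: 113 − 0.08Q = 42 + 0.01Q → Q* = 788.8889, P* = 49.8889.
With the tax, the buyer price exceeds the seller price by 24: (113 − 0.08Q) − (42 + 0.01Q) = 24 → Q' = 522.2222.
ΔQ = 788.8889 − 522.2222 = 266.6667; the wedge equals the tax, 24.
Deadweight loss = ½ × 266.6667 × 24 = €3200.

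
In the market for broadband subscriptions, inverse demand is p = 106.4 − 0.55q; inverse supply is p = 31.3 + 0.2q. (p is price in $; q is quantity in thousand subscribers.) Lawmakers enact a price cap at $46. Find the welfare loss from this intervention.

$266 thousand

Competitive equilibrium: 106.4 − 0.55q = 31.3 + 0.2q → q* = 100.1333, p* = 51.3267.
At the ceiling p = 46, quantity supplied = (46 − 31.3)/0.2 = 73.5.
Willingness to pay at q' = 73.5: 106.4 − 0.55·73.5 = 65.975.
Δq = 100.1333 − 73.5 = 26.6333; wedge = 65.975 − 46 = 19.975.
Welfare loss = ½ × 26.6333 × 19.975 = $266 thousand.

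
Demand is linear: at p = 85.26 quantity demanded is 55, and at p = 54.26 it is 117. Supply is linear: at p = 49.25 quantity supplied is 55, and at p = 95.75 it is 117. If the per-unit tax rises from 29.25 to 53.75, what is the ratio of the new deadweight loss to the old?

3.377

Demand slope = (54.26 − 85.26)/(117 − 55) = −0.5, so p = 112.76 − 0.5q.
Supply slope = (95.75 − 49.25)/(117 − 55) = 0.75, so p = 8 + 0.75q.
Competitive equilibrium: 112.76 − 0.5q = 8 + 0.75q → q* = 83.808, p* = 70.856.
For a per-unit tax t: Δq = t/1.25, so DWL = ½·t·(t/1.25) = t²/2.5.
At t = 29.25: DWL = 342.225. At t = 53.75: DWL = 1155.625.
Ratio = (53.75/29.25)² = 3.377.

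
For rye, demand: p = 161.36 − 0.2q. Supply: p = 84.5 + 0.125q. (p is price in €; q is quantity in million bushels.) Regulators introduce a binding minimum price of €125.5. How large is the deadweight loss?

€531.53 million

Competitive equilibrium: 161.36 − 0.2q = 84.5 + 0.125q → q* = 236.4923, p* = 114.0615.
At the floor p = 125.5, quantity demanded = (161.36 − 125.5)/0.2 = 179.3.
Sellers' marginal cost at q' = 179.3: 84.5 + 0.125·179.3 = 106.9125.
Δq = 236.4923 − 179.3 = 57.1923; wedge = 125.5 − 106.9125 = 18.5875.
The triangle = ½ × 57.1923 × 18.5875 = €531.53 million.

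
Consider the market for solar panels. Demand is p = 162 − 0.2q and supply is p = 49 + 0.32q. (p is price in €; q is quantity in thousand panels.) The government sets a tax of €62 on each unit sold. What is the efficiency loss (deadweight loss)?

Competitive equilibrium: 162 − 0.2q = 49 + 0.32q → q* = 217.3077, p* = 118.5385.
With the tax, the buyer price exceeds the seller price by 62: (162 − 0.2q) − (49 + 0.32q) = 62 → q' = 98.0769.
Δq = 217.3077 − 98.0769 = 119.2308; the wedge equals the tax, 62.
Deadweight loss = ½ × 119.2308 × 62 = €3696.15 thousand.

€3696.15 thousand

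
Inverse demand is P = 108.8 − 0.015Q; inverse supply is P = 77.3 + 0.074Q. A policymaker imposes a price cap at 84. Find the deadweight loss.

3087.20

Competitive equilibrium: 108.8 − 0.015Q = 77.3 + 0.074Q → Q* = 353.93258, P* = 103.49101.
At the ceiling P = 84, quantity supplied = (84 − 77.3)/0.074 = 90.54054.
Willingness to pay at Q' = 90.54054: 108.8 − 0.015·90.54054 = 107.44189.
ΔQ = 353.93258 − 90.54054 = 263.39204; wedge = 107.44189 − 84 = 23.44189.
DWL = ½ × 263.39204 × 23.44189 = 3087.20.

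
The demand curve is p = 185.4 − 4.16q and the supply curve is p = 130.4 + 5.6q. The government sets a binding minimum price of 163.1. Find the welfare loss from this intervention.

Competitive equilibrium: 185.4 − 4.16q = 130.4 + 5.6q → q* = 5.6352, p* = 161.9574.
At the floor p = 163.1, quantity demanded = (185.4 − 163.1)/4.16 = 5.3606.
Sellers' marginal cost at q' = 5.3606: 130.4 + 5.6·5.3606 = 160.4194.
Δq = 5.6352 − 5.3606 = 0.2746; wedge = 163.1 − 160.4194 = 2.6806.
The triangle = ½ × 0.2746 × 2.6806 = 0.37.

0.37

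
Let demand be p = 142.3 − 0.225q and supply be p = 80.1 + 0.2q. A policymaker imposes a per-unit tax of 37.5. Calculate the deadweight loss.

1654.41

Competitive equilibrium: 142.3 − 0.225q = 80.1 + 0.2q → q* = 146.3529, p* = 109.3706.
With the tax, the buyer price exceeds the seller price by 37.5: (142.3 − 0.225q) − (80.1 + 0.2q) = 37.5 → q' = 58.1176.
Δq = 146.3529 − 58.1176 = 88.2353; the wedge equals the tax, 37.5.
The triangle = ½ × 88.2353 × 37.5 = 1654.41.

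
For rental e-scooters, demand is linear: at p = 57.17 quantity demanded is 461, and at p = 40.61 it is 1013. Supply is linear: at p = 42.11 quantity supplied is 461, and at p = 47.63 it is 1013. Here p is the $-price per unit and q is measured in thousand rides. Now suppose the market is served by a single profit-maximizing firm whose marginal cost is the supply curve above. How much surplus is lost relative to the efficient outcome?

Demand slope = (40.61 − 57.17)/(1013 − 461) = −0.03, so p = 71 − 0.03q.
Supply slope = (47.63 − 42.11)/(1013 − 461) = 0.01, so p = 37.5 + 0.01q.
Competitive equilibrium: 71 − 0.03q = 37.5 + 0.01q → q* = 837.5, p* = 45.875.
Marginal revenue: MR = 71 − 0.06q. Set MR = MC: 71 − 0.06q = 37.5 + 0.01q → q_m = 478.571429.
Price p_m = 71 − 0.03·478.571429 = 56.642857; MC(q_m) = 37.5 + 0.01·478.571429 = 42.285714.
Competitive q* = 837.5, so Δq = 358.928571; wedge = 56.642857 − 42.285714 = 14.357143.
Welfare loss = ½ × 358.928571 × 14.357143 = $2576.59 thousand.

$2576.59 thousand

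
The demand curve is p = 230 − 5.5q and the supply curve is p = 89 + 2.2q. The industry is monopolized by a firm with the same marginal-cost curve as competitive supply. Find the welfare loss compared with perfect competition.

Competitive equilibrium: 230 − 5.5q = 89 + 2.2q → q* = 18.3117, p* = 129.2857.
Marginal revenue: MR = 230 − 11q. Set MR = MC: 230 − 11q = 89 + 2.2q → q_m = 10.6818.
Price p_m = 230 − 5.5·10.6818 = 171.2501; MC(q_m) = 89 + 2.2·10.6818 = 112.5.
Competitive q* = 18.3117, so Δq = 7.6299; wedge = 171.2501 − 112.5 = 58.7501.
Deadweight loss = ½ × 7.6299 × 58.7501 = 224.13.

224.13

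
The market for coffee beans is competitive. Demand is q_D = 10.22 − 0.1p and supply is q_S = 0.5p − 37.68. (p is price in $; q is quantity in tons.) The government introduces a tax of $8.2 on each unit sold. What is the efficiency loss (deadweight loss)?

$2.80

In inverse form: demand p = 102.2 − 10q, supply p = 75.36 + 2q.
Competitive equilibrium: 102.2 − 10q = 75.36 + 2q → q* = 2.2367, p* = 79.8333.
With the tax, the buyer price exceeds the seller price by 8.2: (102.2 − 10q) − (75.36 + 2q) = 8.2 → q' = 1.5533.
Δq = 2.2367 − 1.5533 = 0.6834; the wedge equals the tax, 8.2.
Welfare loss = ½ × 0.6834 × 8.2 = $2.80.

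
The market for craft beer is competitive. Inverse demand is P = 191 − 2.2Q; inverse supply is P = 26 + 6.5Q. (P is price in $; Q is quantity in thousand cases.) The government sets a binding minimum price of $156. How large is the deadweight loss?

$40.64 thousand

Competitive equilibrium: 191 − 2.2Q = 26 + 6.5Q → Q* = 18.9655, P* = 149.2759.
At the floor P = 156, quantity demanded = (191 − 156)/2.2 = 15.9091.
Sellers' marginal cost at Q' = 15.9091: 26 + 6.5·15.9091 = 129.4092.
ΔQ = 18.9655 − 15.9091 = 3.0564; wedge = 156 − 129.4092 = 26.5908.
DWL = ½ × 3.0564 × 26.5908 = $40.64 thousand.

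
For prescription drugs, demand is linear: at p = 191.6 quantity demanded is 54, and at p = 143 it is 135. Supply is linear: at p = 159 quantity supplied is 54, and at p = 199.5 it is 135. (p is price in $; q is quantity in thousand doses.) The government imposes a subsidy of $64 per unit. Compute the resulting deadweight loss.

Demand slope = (143 − 191.6)/(135 − 54) = −0.6, so p = 224 − 0.6q.
Supply slope = (199.5 − 159)/(135 − 54) = 0.5, so p = 132 + 0.5q.
Competitive equilibrium: 224 − 0.6q = 132 + 0.5q → q* = 83.6364, p* = 173.8182.
The subsidy lowers effective supply by 64: p = 68 + 0.5q.
New quantity: 224 − 0.6q = 68 + 0.5q → q' = 141.8182.
Overproduction Δq = 141.8182 − 83.6364 = 58.1818; wedge = subsidy = 64.
Welfare loss = ½ × 58.1818 × 64 = $1861.82 thousand.

$1861.82 thousand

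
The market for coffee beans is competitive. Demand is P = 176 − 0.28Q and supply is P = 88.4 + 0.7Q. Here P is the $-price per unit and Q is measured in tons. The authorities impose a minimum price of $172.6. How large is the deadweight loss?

Competitive equilibrium: 176 − 0.28Q = 88.4 + 0.7Q → Q* = 89.3878, P* = 150.9714.
At the floor P = 172.6, quantity demanded = (176 − 172.6)/0.28 = 12.1429.
Sellers' marginal cost at Q' = 12.1429: 88.4 + 0.7·12.1429 = 96.9.
ΔQ = 89.3878 − 12.1429 = 77.2449; wedge = 172.6 − 96.9 = 75.7.
The triangle = ½ × 77.2449 × 75.7 = $2923.72.

$2923.72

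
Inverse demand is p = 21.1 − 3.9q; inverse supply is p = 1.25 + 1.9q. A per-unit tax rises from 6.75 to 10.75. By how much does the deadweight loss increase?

Competitive equilibrium: 21.1 − 3.9q = 1.25 + 1.9q → q* = 3.4224, p* = 7.7526.
For a per-unit tax t: Δq = t/5.8, so DWL = ½·t·(t/5.8) = t²/11.6.
At t = 6.75: DWL = 3.928. At t = 10.75: DWL = 9.962.
Increase = 9.962 − 3.928 = 6.03.

6.03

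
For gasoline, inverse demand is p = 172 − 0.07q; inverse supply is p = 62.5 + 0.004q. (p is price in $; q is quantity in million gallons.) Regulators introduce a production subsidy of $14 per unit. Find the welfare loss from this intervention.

$1324.32 million

Competitive equilibrium: 172 − 0.07q = 62.5 + 0.004q → q* = 1479.7297, p* = 68.4189.
The subsidy lowers effective supply by 14: p = 48.5 + 0.004q.
New quantity: 172 − 0.07q = 48.5 + 0.004q → q' = 1668.9189.
Overproduction Δq = 1668.9189 − 1479.7297 = 189.1892; wedge = subsidy = 14.
Welfare loss = ½ × 189.1892 × 14 = $1324.32 million.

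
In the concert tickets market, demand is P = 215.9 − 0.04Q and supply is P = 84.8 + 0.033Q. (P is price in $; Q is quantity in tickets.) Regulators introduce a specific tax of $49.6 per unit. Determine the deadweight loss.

$16850.41

Competitive equilibrium: 215.9 − 0.04Q = 84.8 + 0.033Q → Q* = 1795.8904, P* = 144.0644.
With the tax, the buyer price exceeds the seller price by 49.6: (215.9 − 0.04Q) − (84.8 + 0.033Q) = 49.6 → Q' = 1116.4384.
ΔQ = 1795.8904 − 1116.4384 = 679.452; the wedge equals the tax, 49.6.
Welfare loss = ½ × 679.452 × 49.6 = $16850.41.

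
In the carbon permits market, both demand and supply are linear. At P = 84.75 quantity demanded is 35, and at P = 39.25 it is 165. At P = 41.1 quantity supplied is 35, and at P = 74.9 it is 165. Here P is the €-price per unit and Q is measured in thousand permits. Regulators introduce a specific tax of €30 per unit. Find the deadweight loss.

Demand slope = (39.25 − 84.75)/(165 − 35) = −0.35, so P = 97 − 0.35Q.
Supply slope = (74.9 − 41.1)/(165 − 35) = 0.26, so P = 32 + 0.26Q.
Competitive equilibrium: 97 − 0.35Q = 32 + 0.26Q → Q* = 106.55738, P* = 59.70492.
With the tax, the buyer price exceeds the seller price by 30: (97 − 0.35Q) − (32 + 0.26Q) = 30 → Q' = 57.37705.
ΔQ = 106.55738 − 57.37705 = 49.18033; the wedge equals the tax, 30.
DWL = ½ × 49.18033 × 30 = €737.70 thousand.

€737.70 thousand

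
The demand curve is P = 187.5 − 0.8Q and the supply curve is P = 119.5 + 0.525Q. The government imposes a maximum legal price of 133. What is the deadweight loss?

434.40

Competitive equilibrium: 187.5 − 0.8Q = 119.5 + 0.525Q → Q* = 51.3208, P* = 146.4434.
At the ceiling P = 133, quantity supplied = (133 − 119.5)/0.525 = 25.7143.
Willingness to pay at Q' = 25.7143: 187.5 − 0.8·25.7143 = 166.9286.
ΔQ = 51.3208 − 25.7143 = 25.6065; wedge = 166.9286 − 133 = 33.9286.
DWL = ½ × 25.6065 × 33.9286 = 434.40.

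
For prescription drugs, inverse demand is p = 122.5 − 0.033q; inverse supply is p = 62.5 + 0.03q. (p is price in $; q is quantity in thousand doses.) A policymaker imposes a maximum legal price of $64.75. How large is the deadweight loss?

$24248.62 thousand

Competitive equilibrium: 122.5 − 0.033q = 62.5 + 0.03q → q* = 952.381, p* = 91.0714.
At the ceiling p = 64.75, quantity supplied = (64.75 − 62.5)/0.03 = 75.
Willingness to pay at q' = 75: 122.5 − 0.033·75 = 120.025.
Δq = 952.381 − 75 = 877.381; wedge = 120.025 − 64.75 = 55.275.
The triangle = ½ × 877.381 × 55.275 = $24248.62 thousand.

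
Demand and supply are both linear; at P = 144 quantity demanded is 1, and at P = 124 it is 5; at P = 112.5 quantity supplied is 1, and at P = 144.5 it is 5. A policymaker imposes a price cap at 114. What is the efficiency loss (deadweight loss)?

32.49

Demand slope = (124 − 144)/(5 − 1) = −5, so P = 149 − 5Q.
Supply slope = (144.5 − 112.5)/(5 − 1) = 8, so P = 104.5 + 8Q.
Competitive equilibrium: 149 − 5Q = 104.5 + 8Q → Q* = 3.4231, P* = 131.8846.
At the ceiling P = 114, quantity supplied = (114 − 104.5)/8 = 1.1875.
Willingness to pay at Q' = 1.1875: 149 − 5·1.1875 = 143.0625.
ΔQ = 3.4231 − 1.1875 = 2.2356; wedge = 143.0625 − 114 = 29.0625.
The triangle = ½ × 2.2356 × 29.0625 = 32.49.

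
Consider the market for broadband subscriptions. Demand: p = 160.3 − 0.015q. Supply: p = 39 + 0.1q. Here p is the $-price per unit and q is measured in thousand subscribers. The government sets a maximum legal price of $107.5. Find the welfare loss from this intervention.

$7862.50 thousand

Competitive equilibrium: 160.3 − 0.015q = 39 + 0.1q → q* = 1054.7826, p* = 144.4783.
At the ceiling p = 107.5, quantity supplied = (107.5 − 39)/0.1 = 685.
Willingness to pay at q' = 685: 160.3 − 0.015·685 = 150.025.
Δq = 1054.7826 − 685 = 369.7826; wedge = 150.025 − 107.5 = 42.525.
DWL = ½ × 369.7826 × 42.525 = $7862.50 thousand.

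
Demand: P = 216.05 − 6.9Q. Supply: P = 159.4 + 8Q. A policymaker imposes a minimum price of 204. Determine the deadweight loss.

Competitive equilibrium: 216.05 − 6.9Q = 159.4 + 8Q → Q* = 3.802, P* = 189.8161.
At the floor P = 204, quantity demanded = (216.05 − 204)/6.9 = 1.7464.
Sellers' marginal cost at Q' = 1.7464: 159.4 + 8·1.7464 = 173.3712.
ΔQ = 3.802 − 1.7464 = 2.0556; wedge = 204 − 173.3712 = 30.6288.
Welfare loss = ½ × 2.0556 × 30.6288 = 31.48.

31.48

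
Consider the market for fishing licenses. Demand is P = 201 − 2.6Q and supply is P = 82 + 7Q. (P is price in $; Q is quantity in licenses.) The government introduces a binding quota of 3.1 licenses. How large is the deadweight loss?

Competitive equilibrium: 201 − 2.6Q = 82 + 7Q → Q* = 12.3958, P* = 168.7708.
At Q = 3.1: demand price = 201 − 2.6·3.1 = 192.94; supply price = 82 + 7·3.1 = 103.7.
ΔQ = 12.3958 − 3.1 = 9.2958; wedge = 192.94 − 103.7 = 89.24.
Welfare loss = ½ × 9.2958 × 89.24 = $414.78.

$414.78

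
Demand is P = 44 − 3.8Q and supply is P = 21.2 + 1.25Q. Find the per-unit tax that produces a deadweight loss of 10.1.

10.1

Competitive equilibrium: 44 − 3.8Q = 21.2 + 1.25Q → Q* = 4.5149, P* = 26.8436.
A tax t gives ΔQ = t/5.05 and wedge t, so DWL = t²/10.1.
t²/10.1 = 10.1 → t² = 102.01 → t = 10.1.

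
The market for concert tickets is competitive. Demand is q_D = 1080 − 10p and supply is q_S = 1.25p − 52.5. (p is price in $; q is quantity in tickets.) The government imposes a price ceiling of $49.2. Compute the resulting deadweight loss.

$1862.45

In inverse form: demand p = 108 − 0.1q, supply p = 42 + 0.8q.
Competitive equilibrium: 108 − 0.1q = 42 + 0.8q → q* = 73.3333, p* = 100.6667.
At the ceiling p = 49.2, quantity supplied = (49.2 − 42)/0.8 = 9.
Willingness to pay at q' = 9: 108 − 0.1·9 = 107.1.
Δq = 73.3333 − 9 = 64.3333; wedge = 107.1 − 49.2 = 57.9.
Deadweight loss = ½ × 64.3333 × 57.9 = $1862.45.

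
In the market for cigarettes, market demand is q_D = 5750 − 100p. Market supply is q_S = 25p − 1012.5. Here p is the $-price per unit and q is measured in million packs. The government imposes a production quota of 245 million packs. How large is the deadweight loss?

$225.625 million

In inverse form: demand p = 57.5 − 0.01q, supply p = 40.5 + 0.04q.
Competitive equilibrium: 57.5 − 0.01q = 40.5 + 0.04q → q* = 340, p* = 54.1.
At q = 245: demand price = 57.5 − 0.01·245 = 55.05; supply price = 40.5 + 0.04·245 = 50.3.
Δq = 340 − 245 = 95; wedge = 55.05 − 50.3 = 4.75.
Welfare loss = ½ × 95 × 4.75 = $225.625 million.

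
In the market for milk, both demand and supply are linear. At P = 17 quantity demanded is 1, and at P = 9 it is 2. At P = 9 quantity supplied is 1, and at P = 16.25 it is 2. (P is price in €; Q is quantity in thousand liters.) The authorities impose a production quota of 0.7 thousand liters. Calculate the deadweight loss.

Demand slope = (9 − 17)/(2 − 1) = −8, so P = 25 − 8Q.
Supply slope = (16.25 − 9)/(2 − 1) = 7.25, so P = 1.75 + 7.25Q.
Competitive equilibrium: 25 − 8Q = 1.75 + 7.25Q → Q* = 1.5246, P* = 12.8033.
At Q = 0.7: demand price = 25 − 8·0.7 = 19.4; supply price = 1.75 + 7.25·0.7 = 6.825.
ΔQ = 1.5246 − 0.7 = 0.8246; wedge = 19.4 − 6.825 = 12.575.
The triangle = ½ × 0.8246 × 12.575 = €5.18 thousand.

€5.18 thousand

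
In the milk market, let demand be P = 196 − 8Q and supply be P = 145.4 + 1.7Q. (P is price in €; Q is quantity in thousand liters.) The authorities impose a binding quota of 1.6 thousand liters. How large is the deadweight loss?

Competitive equilibrium: 196 − 8Q = 145.4 + 1.7Q → Q* = 5.2165, P* = 154.268.
At Q = 1.6: demand price = 196 − 8·1.6 = 183.2; supply price = 145.4 + 1.7·1.6 = 148.12.
ΔQ = 5.2165 − 1.6 = 3.6165; wedge = 183.2 − 148.12 = 35.08.
Deadweight loss = ½ × 3.6165 × 35.08 = €63.43 thousand.

€63.43 thousand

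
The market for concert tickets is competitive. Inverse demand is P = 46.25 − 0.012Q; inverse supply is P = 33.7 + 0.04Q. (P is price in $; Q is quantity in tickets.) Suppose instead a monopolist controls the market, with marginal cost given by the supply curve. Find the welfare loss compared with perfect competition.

$53.24

Competitive equilibrium: 46.25 − 0.012Q = 33.7 + 0.04Q → Q* = 241.3462, P* = 43.3538.
Marginal revenue: MR = 46.25 − 0.024Q. Set MR = MC: 46.25 − 0.024Q = 33.7 + 0.04Q → Q_m = 196.0938.
Price P_m = 46.25 − 0.012·196.0938 = 43.8969; MC(Q_m) = 33.7 + 0.04·196.0938 = 41.5438.
Competitive Q* = 241.3462, so ΔQ = 45.2524; wedge = 43.8969 − 41.5438 = 2.3531.
Deadweight loss = ½ × 45.2524 × 2.3531 = $53.24.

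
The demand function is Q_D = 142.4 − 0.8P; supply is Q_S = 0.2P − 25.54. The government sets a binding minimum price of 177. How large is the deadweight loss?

In inverse form: demand P = 178 − 1.25Q, supply P = 127.7 + 5Q.
Competitive equilibrium: 178 − 1.25Q = 127.7 + 5Q → Q* = 8.048, P* = 167.94.
At the floor P = 177, quantity demanded = (178 − 177)/1.25 = 0.8.
Sellers' marginal cost at Q' = 0.8: 127.7 + 5·0.8 = 131.7.
ΔQ = 8.048 − 0.8 = 7.248; wedge = 177 − 131.7 = 45.3.
The triangle = ½ × 7.248 × 45.3 = 164.17.

164.17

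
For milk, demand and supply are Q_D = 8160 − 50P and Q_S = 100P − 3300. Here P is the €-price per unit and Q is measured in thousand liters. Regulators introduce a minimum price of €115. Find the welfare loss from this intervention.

In inverse form: demand P = 163.2 − 0.02Q, supply P = 33 + 0.01Q.
Competitive equilibrium: 163.2 − 0.02Q = 33 + 0.01Q → Q* = 4340, P* = 76.4.
At the floor P = 115, quantity demanded = (163.2 − 115)/0.02 = 2410.
Sellers' marginal cost at Q' = 2410: 33 + 0.01·2410 = 57.1.
ΔQ = 4340 − 2410 = 1930; wedge = 115 − 57.1 = 57.9.
The triangle = ½ × 1930 × 57.9 = €55873.50 thousand.

€55873.50 thousand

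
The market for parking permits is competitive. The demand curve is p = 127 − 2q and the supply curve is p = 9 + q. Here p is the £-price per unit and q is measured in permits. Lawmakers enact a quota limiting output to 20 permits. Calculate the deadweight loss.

£560.67

Competitive equilibrium: 127 − 2q = 9 + q → q* = 39.3333, p* = 48.3333.
At q = 20: demand price = 127 − 2·20 = 87; supply price = 9 + 1·20 = 29.
Δq = 39.3333 − 20 = 19.3333; wedge = 87 − 29 = 58.
Welfare loss = ½ × 19.3333 × 58 = £560.67.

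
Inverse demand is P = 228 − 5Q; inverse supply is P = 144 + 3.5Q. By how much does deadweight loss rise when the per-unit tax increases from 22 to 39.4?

62.84

Competitive equilibrium: 228 − 5Q = 144 + 3.5Q → Q* = 9.8824, P* = 178.5882.
For a per-unit tax t: ΔQ = t/8.5, so DWL = ½·t·(t/8.5) = t²/17.
At t = 22: DWL = 28.471. At t = 39.4: DWL = 91.315.
Increase = 91.315 − 28.471 = 62.84.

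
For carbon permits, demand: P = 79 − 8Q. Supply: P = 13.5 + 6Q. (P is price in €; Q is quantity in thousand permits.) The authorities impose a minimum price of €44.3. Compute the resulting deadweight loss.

€0.81 thousand

Competitive equilibrium: 79 − 8Q = 13.5 + 6Q → Q* = 4.6786, P* = 41.5714.
At the floor P = 44.3, quantity demanded = (79 − 44.3)/8 = 4.3375.
Sellers' marginal cost at Q' = 4.3375: 13.5 + 6·4.3375 = 39.525.
ΔQ = 4.6786 − 4.3375 = 0.3411; wedge = 44.3 − 39.525 = 4.775.
Welfare loss = ½ × 0.3411 × 4.775 = €0.81 thousand.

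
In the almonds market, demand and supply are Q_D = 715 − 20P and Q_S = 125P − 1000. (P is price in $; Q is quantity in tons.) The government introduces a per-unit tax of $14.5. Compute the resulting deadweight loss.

In inverse form: demand P = 35.75 − 0.05Q, supply P = 8 + 0.008Q.
Competitive equilibrium: 35.75 − 0.05Q = 8 + 0.008Q → Q* = 478.4483, P* = 11.8276.
With the tax, the buyer price exceeds the seller price by 14.5: (35.75 − 0.05Q) − (8 + 0.008Q) = 14.5 → Q' = 228.4483.
ΔQ = 478.4483 − 228.4483 = 250; the wedge equals the tax, 14.5.
Welfare loss = ½ × 250 × 14.5 = $1812.50.

$1812.50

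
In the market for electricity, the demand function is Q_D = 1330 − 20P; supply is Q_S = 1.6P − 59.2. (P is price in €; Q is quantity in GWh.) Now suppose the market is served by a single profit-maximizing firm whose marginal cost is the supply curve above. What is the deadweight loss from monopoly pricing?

In inverse form: demand P = 66.5 − 0.05Q, supply P = 37 + 0.625Q.
Competitive equilibrium: 66.5 − 0.05Q = 37 + 0.625Q → Q* = 43.7037, P* = 64.3148.
Marginal revenue: MR = 66.5 − 0.1Q. Set MR = MC: 66.5 − 0.1Q = 37 + 0.625Q → Q_m = 40.6897.
Price P_m = 66.5 − 0.05·40.6897 = 64.4655; MC(Q_m) = 37 + 0.625·40.6897 = 62.4311.
Competitive Q* = 43.7037, so ΔQ = 3.014; wedge = 64.4655 − 62.4311 = 2.0344.
Welfare loss = ½ × 3.014 × 2.0344 = €3.07.

€3.07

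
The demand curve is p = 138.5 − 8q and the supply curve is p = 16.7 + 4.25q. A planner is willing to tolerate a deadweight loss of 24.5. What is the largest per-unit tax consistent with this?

24.5

Competitive equilibrium: 138.5 − 8q = 16.7 + 4.25q → q* = 9.9429, p* = 58.9571.
A tax t gives Δq = t/12.25 and wedge t, so DWL = t²/24.5.
t²/24.5 = 24.5 → t² = 600.25 → t = 24.5.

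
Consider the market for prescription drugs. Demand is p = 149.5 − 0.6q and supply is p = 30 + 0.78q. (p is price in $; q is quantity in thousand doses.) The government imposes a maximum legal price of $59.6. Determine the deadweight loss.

$1632.80 thousand

Competitive equilibrium: 149.5 − 0.6q = 30 + 0.78q → q* = 86.5942, p* = 97.54348.
At the ceiling p = 59.6, quantity supplied = (59.6 − 30)/0.78 = 37.94872.
Willingness to pay at q' = 37.94872: 149.5 − 0.6·37.94872 = 126.73077.
Δq = 86.5942 − 37.94872 = 48.64548; wedge = 126.73077 − 59.6 = 67.13077.
The triangle = ½ × 48.64548 × 67.13077 = $1632.80 thousand.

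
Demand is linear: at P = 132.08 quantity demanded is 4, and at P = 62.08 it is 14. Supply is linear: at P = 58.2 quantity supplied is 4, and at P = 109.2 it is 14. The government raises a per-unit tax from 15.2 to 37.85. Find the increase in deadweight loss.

49.65

Demand slope = (62.08 − 132.08)/(14 − 4) = −7, so P = 160.08 − 7Q.
Supply slope = (109.2 − 58.2)/(14 − 4) = 5.1, so P = 37.8 + 5.1Q.
Competitive equilibrium: 160.08 − 7Q = 37.8 + 5.1Q → Q* = 10.1058, P* = 89.3395.
For a per-unit tax t: ΔQ = t/12.1, so DWL = ½·t·(t/12.1) = t²/24.2.
At t = 15.2: DWL = 9.547. At t = 37.85: DWL = 59.199.
Increase = 59.199 − 9.547 = 49.65.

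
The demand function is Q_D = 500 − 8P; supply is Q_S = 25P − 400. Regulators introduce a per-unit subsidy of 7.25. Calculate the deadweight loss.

159.28

In inverse form: demand P = 62.5 − 0.125Q, supply P = 16 + 0.04Q.
Competitive equilibrium: 62.5 − 0.125Q = 16 + 0.04Q → Q* = 281.8182, P* = 27.2727.
The subsidy lowers effective supply by 7.25: P = 8.75 + 0.04Q.
New quantity: 62.5 − 0.125Q = 8.75 + 0.04Q → Q' = 325.7576.
Overproduction ΔQ = 325.7576 − 281.8182 = 43.9394; wedge = subsidy = 7.25.
DWL = ½ × 43.9394 × 7.25 = 159.28.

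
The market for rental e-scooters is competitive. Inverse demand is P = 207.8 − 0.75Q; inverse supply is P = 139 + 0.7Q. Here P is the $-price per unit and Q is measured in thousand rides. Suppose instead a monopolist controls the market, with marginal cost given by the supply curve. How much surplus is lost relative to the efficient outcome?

Competitive equilibrium: 207.8 − 0.75Q = 139 + 0.7Q → Q* = 47.4483, P* = 172.2138.
Marginal revenue: MR = 207.8 − 1.5Q. Set MR = MC: 207.8 − 1.5Q = 139 + 0.7Q → Q_m = 31.2727.
Price P_m = 207.8 − 0.75·31.2727 = 184.3455; MC(Q_m) = 139 + 0.7·31.2727 = 160.8909.
Competitive Q* = 47.4483, so ΔQ = 16.1756; wedge = 184.3455 − 160.8909 = 23.4546.
Welfare loss = ½ × 16.1756 × 23.4546 = $189.70 thousand.

$189.70 thousand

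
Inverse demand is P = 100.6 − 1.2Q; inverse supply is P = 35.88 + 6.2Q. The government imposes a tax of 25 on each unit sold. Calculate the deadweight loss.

Competitive equilibrium: 100.6 − 1.2Q = 35.88 + 6.2Q → Q* = 8.7459, P* = 90.1049.
With the tax, the buyer price exceeds the seller price by 25: (100.6 − 1.2Q) − (35.88 + 6.2Q) = 25 → Q' = 5.3676.
ΔQ = 8.7459 − 5.3676 = 3.3783; the wedge equals the tax, 25.
The triangle = ½ × 3.3783 × 25 = 42.23.

42.23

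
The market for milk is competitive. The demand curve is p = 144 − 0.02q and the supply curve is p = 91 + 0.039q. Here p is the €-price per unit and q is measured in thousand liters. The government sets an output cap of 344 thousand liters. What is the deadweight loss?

€9064 thousand

Competitive equilibrium: 144 − 0.02q = 91 + 0.039q → q* = 898.3051, p* = 126.0339.
At q = 344: demand price = 144 − 0.02·344 = 137.12; supply price = 91 + 0.039·344 = 104.416.
Δq = 898.3051 − 344 = 554.3051; wedge = 137.12 − 104.416 = 32.704.
DWL = ½ × 554.3051 × 32.704 = €9064 thousand.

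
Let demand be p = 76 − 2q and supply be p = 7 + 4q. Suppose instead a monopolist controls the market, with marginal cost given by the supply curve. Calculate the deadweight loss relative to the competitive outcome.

Competitive equilibrium: 76 − 2q = 7 + 4q → q* = 11.5, p* = 53.
Marginal revenue: MR = 76 − 4q. Set MR = MC: 76 − 4q = 7 + 4q → q_m = 8.625.
Price p_m = 76 − 2·8.625 = 58.75; MC(q_m) = 7 + 4·8.625 = 41.5.
Competitive q* = 11.5, so Δq = 2.875; wedge = 58.75 − 41.5 = 17.25.
The triangle = ½ × 2.875 × 17.25 = 24.80.

24.80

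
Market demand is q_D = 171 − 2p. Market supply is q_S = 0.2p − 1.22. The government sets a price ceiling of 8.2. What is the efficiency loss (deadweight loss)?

540.26

In inverse form: demand p = 85.5 − 0.5q, supply p = 6.1 + 5q.
Competitive equilibrium: 85.5 − 0.5q = 6.1 + 5q → q* = 14.4364, p* = 78.2818.
At the ceiling p = 8.2, quantity supplied = (8.2 − 6.1)/5 = 0.42.
Willingness to pay at q' = 0.42: 85.5 − 0.5·0.42 = 85.29.
Δq = 14.4364 − 0.42 = 14.0164; wedge = 85.29 − 8.2 = 77.09.
DWL = ½ × 14.0164 × 77.09 = 540.26.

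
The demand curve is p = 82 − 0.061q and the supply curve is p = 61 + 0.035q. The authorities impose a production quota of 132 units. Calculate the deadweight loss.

Competitive equilibrium: 82 − 0.061q = 61 + 0.035q → q* = 218.75, p* = 68.6563.
At q = 132: demand price = 82 − 0.061·132 = 73.948; supply price = 61 + 0.035·132 = 65.62.
Δq = 218.75 − 132 = 86.75; wedge = 73.948 − 65.62 = 8.328.
Deadweight loss = ½ × 86.75 × 8.328 = 361.227.

361.227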